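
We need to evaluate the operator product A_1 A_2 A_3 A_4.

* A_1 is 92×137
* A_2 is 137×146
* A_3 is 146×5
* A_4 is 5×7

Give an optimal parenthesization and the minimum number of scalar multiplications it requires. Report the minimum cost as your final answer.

Adjacent pairs: A_1A_2 = 92·137·146 = 1840184; A_2A_3 = 137·146·5 = 100010; A_3A_4 = 146·5·7 = 5110.
Length 3: A_1..A_3: k=1: 0+100010+92·137·5=163030; k=2: 1840184+0+92·146·5=1907344 → min 163030 | A_2..A_4: k=2: 0+5110+137·146·7=145124; k=3: 100010+0+137·5·7=104805 → min 104805.
Length 4: A_1..A_4: k=1: 0+104805+92·137·7=193033; k=2: 1840184+5110+92·146·7=1939318; k=3: 163030+0+92·5·7=166250 → min 166250.
Optimal parenthesization: ((A_1 (A_2 A_3)) A_4) with cost 166250.

166250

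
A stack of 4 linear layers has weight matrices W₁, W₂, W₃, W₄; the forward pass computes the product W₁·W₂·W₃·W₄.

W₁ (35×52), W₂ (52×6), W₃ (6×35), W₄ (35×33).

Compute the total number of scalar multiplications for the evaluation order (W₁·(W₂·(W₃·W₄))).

77286

(W₃·W₄): 6×35 by 35×33 → 6×33, cost 6·35·33 = 6930
(W₂·(W₃·W₄)): 52×6 by 6×33 → 52×33, cost 52·6·33 = 10296; cumulative 17226
(W₁·(W₂·(W₃·W₄))): 35×52 by 52×33 → 35×33, cost 35·52·33 = 60060; cumulative 77286
Total: 77286 scalar multiplications.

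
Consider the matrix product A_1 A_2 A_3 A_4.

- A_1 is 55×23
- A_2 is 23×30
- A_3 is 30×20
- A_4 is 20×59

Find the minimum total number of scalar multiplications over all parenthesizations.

104000

Adjacent pairs: A_1A_2 = 55·23·30 = 37950; A_2A_3 = 23·30·20 = 13800; A_3A_4 = 30·20·59 = 35400.
Length 3: A_1..A_3: k=1: 0+13800+55·23·20=39100; k=2: 37950+0+55·30·20=70950 → min 39100 | A_2..A_4: k=2: 0+35400+23·30·59=76110; k=3: 13800+0+23·20·59=40940 → min 40940.
Length 4: A_1..A_4: k=1: 0+40940+55·23·59=115575; k=2: 37950+35400+55·30·59=170700; k=3: 39100+0+55·20·59=104000 → min 104000.
Optimal order: ((A_1 (A_2 A_3)) A_4) with cost 104000.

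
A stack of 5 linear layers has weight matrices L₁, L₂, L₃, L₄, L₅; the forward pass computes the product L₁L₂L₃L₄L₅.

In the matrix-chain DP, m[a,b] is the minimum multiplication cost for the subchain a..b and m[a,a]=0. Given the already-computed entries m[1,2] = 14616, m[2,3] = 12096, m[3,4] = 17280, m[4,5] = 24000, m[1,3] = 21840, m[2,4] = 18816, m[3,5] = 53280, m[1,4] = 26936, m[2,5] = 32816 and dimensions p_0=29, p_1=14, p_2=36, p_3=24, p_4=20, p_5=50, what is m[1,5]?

53116

m[1,5] = min over k∈[1,4] of m[1,k]+m[k+1,5]+p_{0}·p_k·p_{5}.
k=1: 0 + 32816 + 29·14·50 = 53116; k=2: 14616 + 53280 + 29·36·50 = 120096; k=3: 21840 + 24000 + 29·24·50 = 80640; k=4: 26936 + 0 + 29·20·50 = 55936.
Minimum: 53116 at k=1.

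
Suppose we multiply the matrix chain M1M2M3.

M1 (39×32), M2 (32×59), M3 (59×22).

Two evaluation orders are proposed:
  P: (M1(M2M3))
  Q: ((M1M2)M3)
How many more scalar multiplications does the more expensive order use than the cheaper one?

55262

Order P = (M1(M2M3)): (M2M3): 32×59 by 59×22 → 32×22, cost 32·59·22 = 41536; (M1(M2M3)): 39×32 by 32×22 → 39×22, cost 39·32·22 = 27456; cumulative 68992. Total 68992.
Order Q = ((M1M2)M3): (M1M2): 39×32 by 32×59 → 39×59, cost 39·32·59 = 73632; ((M1M2)M3): 39×59 by 59×22 → 39×22, cost 39·59·22 = 50622; cumulative 124254. Total 124254.
Difference: |68992 − 124254| = 55262.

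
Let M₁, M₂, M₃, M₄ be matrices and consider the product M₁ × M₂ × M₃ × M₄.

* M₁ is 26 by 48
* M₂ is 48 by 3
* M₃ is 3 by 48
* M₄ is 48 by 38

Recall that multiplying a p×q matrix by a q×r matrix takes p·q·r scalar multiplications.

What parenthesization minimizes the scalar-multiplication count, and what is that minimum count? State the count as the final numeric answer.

12180

Adjacent pairs: M₁M₂ = 26·48·3 = 3744; M₂M₃ = 48·3·48 = 6912; M₃M₄ = 3·48·38 = 5472.
Length 3: M₁..M₃: k=1: 0+6912+26·48·48=66816; k=2: 3744+0+26·3·48=7488 → min 7488 | M₂..M₄: k=2: 0+5472+48·3·38=10944; k=3: 6912+0+48·48·38=94464 → min 10944.
Length 4: M₁..M₄: k=1: 0+10944+26·48·38=58368; k=2: 3744+5472+26·3·38=12180; k=3: 7488+0+26·48·38=54912 → min 12180.
Optimal parenthesization: ((M₁ × M₂) × (M₃ × M₄)) with cost 12180.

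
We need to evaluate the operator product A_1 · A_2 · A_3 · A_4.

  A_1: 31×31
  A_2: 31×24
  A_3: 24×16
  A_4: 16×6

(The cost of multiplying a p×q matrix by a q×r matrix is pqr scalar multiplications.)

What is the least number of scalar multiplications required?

12534

Adjacent pairs: A_1A_2 = 31·31·24 = 23064; A_2A_3 = 31·24·16 = 11904; A_3A_4 = 24·16·6 = 2304.
Length 3: A_1..A_3: k=1: 0+11904+31·31·16=27280; k=2: 23064+0+31·24·16=34968 → min 27280 | A_2..A_4: k=2: 0+2304+31·24·6=6768; k=3: 11904+0+31·16·6=14880 → min 6768.
Length 4: A_1..A_4: k=1: 0+6768+31·31·6=12534; k=2: 23064+2304+31·24·6=29832; k=3: 27280+0+31·16·6=30256 → min 12534.
Optimal order: (A_1 · (A_2 · (A_3 · A_4))) with cost 12534.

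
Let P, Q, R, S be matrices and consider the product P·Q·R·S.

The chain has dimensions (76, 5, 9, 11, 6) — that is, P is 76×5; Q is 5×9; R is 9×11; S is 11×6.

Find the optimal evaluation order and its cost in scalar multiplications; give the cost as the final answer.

3105

Adjacent pairs: PQ = 76·5·9 = 3420; QR = 5·9·11 = 495; RS = 9·11·6 = 594.
Length 3: P..R: k=1: 0+495+76·5·11=4675; k=2: 3420+0+76·9·11=10944 → min 4675 | Q..S: k=2: 0+594+5·9·6=864; k=3: 495+0+5·11·6=825 → min 825.
Length 4: P..S: k=1: 0+825+76·5·6=3105; k=2: 3420+594+76·9·6=8118; k=3: 4675+0+76·11·6=9691 → min 3105.
Optimal parenthesization: (P·((Q·R)·S)) with cost 3105.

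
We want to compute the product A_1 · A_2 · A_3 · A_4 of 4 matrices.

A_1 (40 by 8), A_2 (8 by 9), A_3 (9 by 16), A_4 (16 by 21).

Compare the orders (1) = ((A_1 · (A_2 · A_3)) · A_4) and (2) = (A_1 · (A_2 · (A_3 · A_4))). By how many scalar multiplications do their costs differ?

Order (1) = ((A_1 · (A_2 · A_3)) · A_4): (A_2 · A_3): 8×9 by 9×16 → 8×16, cost 8·9·16 = 1152; (A_1 · (A_2 · A_3)): 40×8 by 8×16 → 40×16, cost 40·8·16 = 5120; cumulative 6272; ((A_1 · (A_2 · A_3)) · A_4): 40×16 by 16×21 → 40×21, cost 40·16·21 = 13440; cumulative 19712. Total 19712.
Order (2) = (A_1 · (A_2 · (A_3 · A_4))): (A_3 · A_4): 9×16 by 16×21 → 9×21, cost 9·16·21 = 3024; (A_2 · (A_3 · A_4)): 8×9 by 9×21 → 8×21, cost 8·9·21 = 1512; cumulative 4536; (A_1 · (A_2 · (A_3 · A_4))): 40×8 by 8×21 → 40×21, cost 40·8·21 = 6720; cumulative 11256. Total 11256.
Difference: |19712 − 11256| = 8456.

8456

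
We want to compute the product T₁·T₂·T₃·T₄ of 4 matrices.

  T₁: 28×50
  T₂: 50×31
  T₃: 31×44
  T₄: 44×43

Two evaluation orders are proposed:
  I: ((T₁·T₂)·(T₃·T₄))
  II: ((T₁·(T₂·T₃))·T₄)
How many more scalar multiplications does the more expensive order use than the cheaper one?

43400

Order I = ((T₁·T₂)·(T₃·T₄)): (T₁·T₂): 28×50 by 50×31 → 28×31, cost 28·50·31 = 43400; (T₃·T₄): 31×44 by 44×43 → 31×43, cost 31·44·43 = 58652; ((T₁·T₂)·(T₃·T₄)): 28×31 by 31×43 → 28×43, cost 28·31·43 = 37324; cumulative 139376. Total 139376.
Order II = ((T₁·(T₂·T₃))·T₄): (T₂·T₃): 50×31 by 31×44 → 50×44, cost 50·31·44 = 68200; (T₁·(T₂·T₃)): 28×50 by 50×44 → 28×44, cost 28·50·44 = 61600; cumulative 129800; ((T₁·(T₂·T₃))·T₄): 28×44 by 44×43 → 28×43, cost 28·44·43 = 52976; cumulative 182776. Total 182776.
Difference: |139376 − 182776| = 43400.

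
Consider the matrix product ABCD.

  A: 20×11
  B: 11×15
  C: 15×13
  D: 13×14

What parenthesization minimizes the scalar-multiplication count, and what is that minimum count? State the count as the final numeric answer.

7227

Adjacent pairs: AB = 20·11·15 = 3300; BC = 11·15·13 = 2145; CD = 15·13·14 = 2730.
Length 3: A..C: k=1: 0+2145+20·11·13=5005; k=2: 3300+0+20·15·13=7200 → min 5005 | B..D: k=2: 0+2730+11·15·14=5040; k=3: 2145+0+11·13·14=4147 → min 4147.
Length 4: A..D: k=1: 0+4147+20·11·14=7227; k=2: 3300+2730+20·15·14=10230; k=3: 5005+0+20·13·14=8645 → min 7227.
Optimal parenthesization: (A((BC)D)) with cost 7227.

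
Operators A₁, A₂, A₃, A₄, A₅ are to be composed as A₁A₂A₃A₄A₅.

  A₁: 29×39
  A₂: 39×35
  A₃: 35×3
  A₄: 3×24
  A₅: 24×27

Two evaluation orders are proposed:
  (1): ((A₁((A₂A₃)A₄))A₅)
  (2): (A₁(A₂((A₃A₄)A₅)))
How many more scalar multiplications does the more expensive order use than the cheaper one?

Order (1) = ((A₁((A₂A₃)A₄))A₅): (A₂A₃): 39×35 by 35×3 → 39×3, cost 39·35·3 = 4095; ((A₂A₃)A₄): 39×3 by 3×24 → 39×24, cost 39·3·24 = 2808; cumulative 6903; (A₁((A₂A₃)A₄)): 29×39 by 39×24 → 29×24, cost 29·39·24 = 27144; cumulative 34047; ((A₁((A₂A₃)A₄))A₅): 29×24 by 24×27 → 29×27, cost 29·24·27 = 18792; cumulative 52839. Total 52839.
Order (2) = (A₁(A₂((A₃A₄)A₅))): (A₃A₄): 35×3 by 3×24 → 35×24, cost 35·3·24 = 2520; ((A₃A₄)A₅): 35×24 by 24×27 → 35×27, cost 35·24·27 = 22680; cumulative 25200; (A₂((A₃A₄)A₅)): 39×35 by 35×27 → 39×27, cost 39·35·27 = 36855; cumulative 62055; (A₁(A₂((A₃A₄)A₅))): 29×39 by 39×27 → 29×27, cost 29·39·27 = 30537; cumulative 92592. Total 92592.
Difference: |52839 − 92592| = 39753.

39753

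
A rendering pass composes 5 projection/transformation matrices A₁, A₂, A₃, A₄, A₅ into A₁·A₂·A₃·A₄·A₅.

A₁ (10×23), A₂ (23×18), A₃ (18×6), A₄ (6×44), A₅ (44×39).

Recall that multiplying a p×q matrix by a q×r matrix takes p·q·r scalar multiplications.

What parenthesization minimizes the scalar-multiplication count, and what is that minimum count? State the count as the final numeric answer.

16500

Adjacent pairs: A₁A₂ = 10·23·18 = 4140; A₂A₃ = 23·18·6 = 2484; A₃A₄ = 18·6·44 = 4752; A₄A₅ = 6·44·39 = 10296.
Length 3: A₁..A₃: k=1: 0+2484+10·23·6=3864; k=2: 4140+0+10·18·6=5220 → min 3864 | A₂..A₄: k=2: 0+4752+23·18·44=22968; k=3: 2484+0+23·6·44=8556 → min 8556 | A₃..A₅: k=3: 0+10296+18·6·39=14508; k=4: 4752+0+18·44·39=35640 → min 14508.
Length 4: A₁..A₄: k=1: 0+8556+10·23·44=18676; k=2: 4140+4752+10·18·44=16812; k=3: 3864+0+10·6·44=6504 → min 6504 | A₂..A₅: k=2: 0+14508+23·18·39=30654; k=3: 2484+10296+23·6·39=18162; k=4: 8556+0+23·44·39=48024 → min 18162.
Length 5: A₁..A₅: k=1: 0+18162+10·23·39=27132; k=2: 4140+14508+10·18·39=25668; k=3: 3864+10296+10·6·39=16500; k=4: 6504+0+10·44·39=23664 → min 16500.
Optimal parenthesization: ((A₁·(A₂·A₃))·(A₄·A₅)) with cost 16500.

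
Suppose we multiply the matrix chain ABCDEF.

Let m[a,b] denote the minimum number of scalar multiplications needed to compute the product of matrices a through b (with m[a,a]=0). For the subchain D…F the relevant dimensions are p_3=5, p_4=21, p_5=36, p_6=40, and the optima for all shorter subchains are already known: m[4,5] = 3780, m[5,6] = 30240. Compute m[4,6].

10980

m[4,6] = min over k∈[4,5] of m[4,k]+m[k+1,6]+p_{3}·p_k·p_{6}.
k=4: 0 + 30240 + 5·21·40 = 34440; k=5: 3780 + 0 + 5·36·40 = 10980.
Minimum: 10980 at k=5.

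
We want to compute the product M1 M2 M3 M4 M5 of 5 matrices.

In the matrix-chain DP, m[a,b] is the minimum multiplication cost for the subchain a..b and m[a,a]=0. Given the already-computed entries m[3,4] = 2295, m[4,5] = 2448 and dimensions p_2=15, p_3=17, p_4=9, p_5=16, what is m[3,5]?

4455

m[3,5] = min over k∈[3,4] of m[3,k]+m[k+1,5]+p_{2}·p_k·p_{5}.
k=3: 0 + 2448 + 15·17·16 = 6528; k=4: 2295 + 0 + 15·9·16 = 4455.
Minimum: 4455 at k=4.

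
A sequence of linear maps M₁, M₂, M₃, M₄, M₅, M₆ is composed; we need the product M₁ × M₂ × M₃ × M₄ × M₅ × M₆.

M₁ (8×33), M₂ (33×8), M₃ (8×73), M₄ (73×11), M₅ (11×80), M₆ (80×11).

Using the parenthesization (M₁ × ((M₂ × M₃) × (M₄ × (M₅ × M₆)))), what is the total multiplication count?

(M₂ × M₃): 33×8 by 8×73 → 33×73, cost 33·8·73 = 19272
(M₅ × M₆): 11×80 by 80×11 → 11×11, cost 11·80·11 = 9680
(M₄ × (M₅ × M₆)): 73×11 by 11×11 → 73×11, cost 73·11·11 = 8833; cumulative 18513
((M₂ × M₃) × (M₄ × (M₅ × M₆))): 33×73 by 73×11 → 33×11, cost 33·73·11 = 26499; cumulative 64284
(M₁ × ((M₂ × M₃) × (M₄ × (M₅ × M₆)))): 8×33 by 33×11 → 8×11, cost 8·33·11 = 2904; cumulative 67188
Total: 67188 scalar multiplications.

67188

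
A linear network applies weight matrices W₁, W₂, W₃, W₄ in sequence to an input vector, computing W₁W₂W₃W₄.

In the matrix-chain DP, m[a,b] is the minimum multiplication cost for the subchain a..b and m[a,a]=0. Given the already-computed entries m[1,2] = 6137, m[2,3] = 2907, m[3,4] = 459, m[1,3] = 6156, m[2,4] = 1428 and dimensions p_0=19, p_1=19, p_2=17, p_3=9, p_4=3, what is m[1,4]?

m[1,4] = min over k∈[1,3] of m[1,k]+m[k+1,4]+p_{0}·p_k·p_{4}.
k=1: 0 + 1428 + 19·19·3 = 2511; k=2: 6137 + 459 + 19·17·3 = 7565; k=3: 6156 + 0 + 19·9·3 = 6669.
Minimum: 2511 at k=1.

2511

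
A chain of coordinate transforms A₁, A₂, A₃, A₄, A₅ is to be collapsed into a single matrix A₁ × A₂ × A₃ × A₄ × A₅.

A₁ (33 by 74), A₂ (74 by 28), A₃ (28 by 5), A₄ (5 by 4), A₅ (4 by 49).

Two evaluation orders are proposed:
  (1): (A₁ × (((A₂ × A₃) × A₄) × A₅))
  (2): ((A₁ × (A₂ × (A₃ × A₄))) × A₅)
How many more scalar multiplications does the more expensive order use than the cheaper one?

120918

Order (1) = (A₁ × (((A₂ × A₃) × A₄) × A₅)): (A₂ × A₃): 74×28 by 28×5 → 74×5, cost 74·28·5 = 10360; ((A₂ × A₃) × A₄): 74×5 by 5×4 → 74×4, cost 74·5·4 = 1480; cumulative 11840; (((A₂ × A₃) × A₄) × A₅): 74×4 by 4×49 → 74×49, cost 74·4·49 = 14504; cumulative 26344; (A₁ × (((A₂ × A₃) × A₄) × A₅)): 33×74 by 74×49 → 33×49, cost 33·74·49 = 119658; cumulative 146002. Total 146002.
Order (2) = ((A₁ × (A₂ × (A₃ × A₄))) × A₅): (A₃ × A₄): 28×5 by 5×4 → 28×4, cost 28·5·4 = 560; (A₂ × (A₃ × A₄)): 74×28 by 28×4 → 74×4, cost 74·28·4 = 8288; cumulative 8848; (A₁ × (A₂ × (A₃ × A₄))): 33×74 by 74×4 → 33×4, cost 33·74·4 = 9768; cumulative 18616; ((A₁ × (A₂ × (A₃ × A₄))) × A₅): 33×4 by 4×49 → 33×49, cost 33·4·49 = 6468; cumulative 25084. Total 25084.
Difference: |146002 − 25084| = 120918.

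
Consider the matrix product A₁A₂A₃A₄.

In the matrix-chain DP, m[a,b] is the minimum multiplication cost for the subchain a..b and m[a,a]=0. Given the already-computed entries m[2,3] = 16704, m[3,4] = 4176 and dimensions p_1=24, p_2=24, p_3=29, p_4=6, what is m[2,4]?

m[2,4] = min over k∈[2,3] of m[2,k]+m[k+1,4]+p_{1}·p_k·p_{4}.
k=2: 0 + 4176 + 24·24·6 = 7632; k=3: 16704 + 0 + 24·29·6 = 20880.
Minimum: 7632 at k=2.

7632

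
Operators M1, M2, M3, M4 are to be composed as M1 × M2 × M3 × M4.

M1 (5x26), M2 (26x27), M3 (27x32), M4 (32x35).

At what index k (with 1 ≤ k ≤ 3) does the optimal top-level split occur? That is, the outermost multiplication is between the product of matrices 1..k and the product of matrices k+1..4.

3

Adjacent pairs: M1M2 = 5·26·27 = 3510; M2M3 = 26·27·32 = 22464; M3M4 = 27·32·35 = 30240.
Length 3: M1..M3: k=1: 0+22464+5·26·32=26624; k=2: 3510+0+5·27·32=7830 → min 7830 | M2..M4: k=2: 0+30240+26·27·35=54810; k=3: 22464+0+26·32·35=51584 → min 51584.
Top-level splits: k=1: (M1..M1)·(M2..M4) → 0+51584+5·26·35 = 56134; k=2: (M1..M2)·(M3..M4) → 3510+30240+5·27·35 = 38475; k=3: (M1..M3)·(M4..M4) → 7830+0+5·32·35 = 13430.
Best split is after M3, i.e. k = 3.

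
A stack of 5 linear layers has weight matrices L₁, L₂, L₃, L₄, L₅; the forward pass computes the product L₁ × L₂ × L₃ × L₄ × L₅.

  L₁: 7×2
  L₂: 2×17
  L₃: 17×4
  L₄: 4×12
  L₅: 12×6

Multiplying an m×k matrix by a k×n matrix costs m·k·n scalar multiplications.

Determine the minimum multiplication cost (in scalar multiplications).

460

Adjacent pairs: L₁L₂ = 7·2·17 = 238; L₂L₃ = 2·17·4 = 136; L₃L₄ = 17·4·12 = 816; L₄L₅ = 4·12·6 = 288.
Length 3: L₁..L₃: k=1: 0+136+7·2·4=192; k=2: 238+0+7·17·4=714 → min 192 | L₂..L₄: k=2: 0+816+2·17·12=1224; k=3: 136+0+2·4·12=232 → min 232 | L₃..L₅: k=3: 0+288+17·4·6=696; k=4: 816+0+17·12·6=2040 → min 696.
Length 4: L₁..L₄: k=1: 0+232+7·2·12=400; k=2: 238+816+7·17·12=2482; k=3: 192+0+7·4·12=528 → min 400 | L₂..L₅: k=2: 0+696+2·17·6=900; k=3: 136+288+2·4·6=472; k=4: 232+0+2·12·6=376 → min 376.
Length 5: L₁..L₅: k=1: 0+376+7·2·6=460; k=2: 238+696+7·17·6=1648; k=3: 192+288+7·4·6=648; k=4: 400+0+7·12·6=904 → min 460.
Optimal order: (L₁ × (((L₂ × L₃) × L₄) × L₅)) with cost 460.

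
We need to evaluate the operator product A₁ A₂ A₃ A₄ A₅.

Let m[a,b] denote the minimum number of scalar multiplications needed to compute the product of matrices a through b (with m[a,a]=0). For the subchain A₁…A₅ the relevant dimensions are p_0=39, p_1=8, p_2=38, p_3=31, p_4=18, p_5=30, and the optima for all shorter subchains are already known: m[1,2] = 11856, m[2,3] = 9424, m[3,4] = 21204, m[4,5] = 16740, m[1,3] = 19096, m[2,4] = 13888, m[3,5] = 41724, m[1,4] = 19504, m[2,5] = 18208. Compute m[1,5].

27568

m[1,5] = min over k∈[1,4] of m[1,k]+m[k+1,5]+p_{0}·p_k·p_{5}.
k=1: 0 + 18208 + 39·8·30 = 27568; k=2: 11856 + 41724 + 39·38·30 = 98040; k=3: 19096 + 16740 + 39·31·30 = 72106; k=4: 19504 + 0 + 39·18·30 = 40564.
Minimum: 27568 at k=1.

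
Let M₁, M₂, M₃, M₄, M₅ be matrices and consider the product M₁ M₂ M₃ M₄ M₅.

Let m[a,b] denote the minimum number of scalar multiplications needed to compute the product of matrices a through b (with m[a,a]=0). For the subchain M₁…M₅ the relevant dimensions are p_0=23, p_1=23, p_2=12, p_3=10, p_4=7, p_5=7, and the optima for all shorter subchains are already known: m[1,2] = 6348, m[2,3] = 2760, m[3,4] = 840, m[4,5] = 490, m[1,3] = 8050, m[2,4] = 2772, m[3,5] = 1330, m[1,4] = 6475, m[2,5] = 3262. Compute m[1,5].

m[1,5] = min over k∈[1,4] of m[1,k]+m[k+1,5]+p_{0}·p_k·p_{5}.
k=1: 0 + 3262 + 23·23·7 = 6965; k=2: 6348 + 1330 + 23·12·7 = 9610; k=3: 8050 + 490 + 23·10·7 = 10150; k=4: 6475 + 0 + 23·7·7 = 7602.
Minimum: 6965 at k=1.

6965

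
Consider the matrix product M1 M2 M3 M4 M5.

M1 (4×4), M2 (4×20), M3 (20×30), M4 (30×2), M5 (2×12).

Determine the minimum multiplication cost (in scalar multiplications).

Adjacent pairs: M1M2 = 4·4·20 = 320; M2M3 = 4·20·30 = 2400; M3M4 = 20·30·2 = 1200; M4M5 = 30·2·12 = 720.
Length 3: M1..M3: k=1: 0+2400+4·4·30=2880; k=2: 320+0+4·20·30=2720 → min 2720 | M2..M4: k=2: 0+1200+4·20·2=1360; k=3: 2400+0+4·30·2=2640 → min 1360 | M3..M5: k=3: 0+720+20·30·12=7920; k=4: 1200+0+20·2·12=1680 → min 1680.
Length 4: M1..M4: k=1: 0+1360+4·4·2=1392; k=2: 320+1200+4·20·2=1680; k=3: 2720+0+4·30·2=2960 → min 1392 | M2..M5: k=2: 0+1680+4·20·12=2640; k=3: 2400+720+4·30·12=4560; k=4: 1360+0+4·2·12=1456 → min 1456.
Length 5: M1..M5: k=1: 0+1456+4·4·12=1648; k=2: 320+1680+4·20·12=2960; k=3: 2720+720+4·30·12=4880; k=4: 1392+0+4·2·12=1488 → min 1488.
Optimal order: ((M1 (M2 (M3 M4))) M5) with cost 1488.

1488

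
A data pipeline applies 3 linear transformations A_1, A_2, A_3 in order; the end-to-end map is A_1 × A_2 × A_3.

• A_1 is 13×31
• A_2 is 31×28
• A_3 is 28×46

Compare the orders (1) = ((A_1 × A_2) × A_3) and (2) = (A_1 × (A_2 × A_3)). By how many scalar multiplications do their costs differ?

Order (1) = ((A_1 × A_2) × A_3): (A_1 × A_2): 13×31 by 31×28 → 13×28, cost 13·31·28 = 11284; ((A_1 × A_2) × A_3): 13×28 by 28×46 → 13×46, cost 13·28·46 = 16744; cumulative 28028. Total 28028.
Order (2) = (A_1 × (A_2 × A_3)): (A_2 × A_3): 31×28 by 28×46 → 31×46, cost 31·28·46 = 39928; (A_1 × (A_2 × A_3)): 13×31 by 31×46 → 13×46, cost 13·31·46 = 18538; cumulative 58466. Total 58466.
Difference: |28028 − 58466| = 30438.

30438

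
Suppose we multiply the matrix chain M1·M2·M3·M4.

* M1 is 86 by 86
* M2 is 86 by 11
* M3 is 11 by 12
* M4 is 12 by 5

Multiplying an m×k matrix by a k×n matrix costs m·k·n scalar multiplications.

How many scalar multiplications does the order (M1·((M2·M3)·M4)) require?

(M2·M3): 86×11 by 11×12 → 86×12, cost 86·11·12 = 11352
((M2·M3)·M4): 86×12 by 12×5 → 86×5, cost 86·12·5 = 5160; cumulative 16512
(M1·((M2·M3)·M4)): 86×86 by 86×5 → 86×5, cost 86·86·5 = 36980; cumulative 53492
Total: 53492 scalar multiplications.

53492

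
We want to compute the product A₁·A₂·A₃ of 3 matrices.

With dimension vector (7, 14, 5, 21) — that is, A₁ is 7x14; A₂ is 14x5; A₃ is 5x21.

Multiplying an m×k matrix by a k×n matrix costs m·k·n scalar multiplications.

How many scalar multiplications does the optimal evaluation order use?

1225

Order (A₁·(A₂·A₃)): (A₂·A₃): 14×5 by 5×21 → 14×21, cost 14·5·21 = 1470; (A₁·(A₂·A₃)): 7×14 by 14×21 → 7×21, cost 7·14·21 = 2058; cumulative 3528. Total 3528.
Order ((A₁·A₂)·A₃): (A₁·A₂): 7×14 by 14×5 → 7×5, cost 7·14·5 = 490; ((A₁·A₂)·A₃): 7×5 by 5×21 → 7×21, cost 7·5·21 = 735; cumulative 1225. Total 1225.
Minimum: 1225.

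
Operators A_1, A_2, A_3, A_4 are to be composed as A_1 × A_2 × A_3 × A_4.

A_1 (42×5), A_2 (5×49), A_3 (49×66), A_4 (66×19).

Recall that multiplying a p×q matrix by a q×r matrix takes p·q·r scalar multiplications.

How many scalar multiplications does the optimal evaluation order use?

26430

Adjacent pairs: A_1A_2 = 42·5·49 = 10290; A_2A_3 = 5·49·66 = 16170; A_3A_4 = 49·66·19 = 61446.
Length 3: A_1..A_3: k=1: 0+16170+42·5·66=30030; k=2: 10290+0+42·49·66=146118 → min 30030 | A_2..A_4: k=2: 0+61446+5·49·19=66101; k=3: 16170+0+5·66·19=22440 → min 22440.
Length 4: A_1..A_4: k=1: 0+22440+42·5·19=26430; k=2: 10290+61446+42·49·19=110838; k=3: 30030+0+42·66·19=82698 → min 26430.
Optimal order: (A_1 × ((A_2 × A_3) × A_4)) with cost 26430.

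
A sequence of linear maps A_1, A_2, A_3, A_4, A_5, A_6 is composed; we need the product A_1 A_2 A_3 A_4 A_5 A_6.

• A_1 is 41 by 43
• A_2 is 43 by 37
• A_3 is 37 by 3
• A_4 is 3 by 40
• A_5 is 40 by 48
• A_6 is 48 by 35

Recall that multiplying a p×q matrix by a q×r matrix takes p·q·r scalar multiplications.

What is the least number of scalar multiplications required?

Adjacent pairs: A_1A_2 = 41·43·37 = 65231; A_2A_3 = 43·37·3 = 4773; A_3A_4 = 37·3·40 = 4440; A_4A_5 = 3·40·48 = 5760; A_5A_6 = 40·48·35 = 67200.
Length 3: A_1..A_3: k=1: 0+4773+41·43·3=10062; k=2: 65231+0+41·37·3=69782 → min 10062 | A_2..A_4: k=2: 0+4440+43·37·40=68080; k=3: 4773+0+43·3·40=9933 → min 9933 | A_3..A_5: k=3: 0+5760+37·3·48=11088; k=4: 4440+0+37·40·48=75480 → min 11088 | A_4..A_6: k=4: 0+67200+3·40·35=71400; k=5: 5760+0+3·48·35=10800 → min 10800.
Length 4: A_1..A_4: k=1: 0+9933+41·43·40=80453; k=2: 65231+4440+41·37·40=130351; k=3: 10062+0+41·3·40=14982 → min 14982 | A_2..A_5: k=2: 0+11088+43·37·48=87456; k=3: 4773+5760+43·3·48=16725; k=4: 9933+0+43·40·48=92493 → min 16725 | A_3..A_6: k=3: 0+10800+37·3·35=14685; k=4: 4440+67200+37·40·35=123440; k=5: 11088+0+37·48·35=73248 → min 14685.
Length 5: A_1..A_5: k=1: 0+16725+41·43·48=101349; k=2: 65231+11088+41·37·48=149135; k=3: 10062+5760+41·3·48=21726; k=4: 14982+0+41·40·48=93702 → min 21726 | A_2..A_6: k=2: 0+14685+43·37·35=70370; k=3: 4773+10800+43·3·35=20088; k=4: 9933+67200+43·40·35=137333; k=5: 16725+0+43·48·35=88965 → min 20088.
Length 6: A_1..A_6: k=1: 0+20088+41·43·35=81793; k=2: 65231+14685+41·37·35=133011; k=3: 10062+10800+41·3·35=25167; k=4: 14982+67200+41·40·35=139582; k=5: 21726+0+41·48·35=90606 → min 25167.
Optimal order: ((A_1 (A_2 A_3)) ((A_4 A_5) A_6)) with cost 25167.

25167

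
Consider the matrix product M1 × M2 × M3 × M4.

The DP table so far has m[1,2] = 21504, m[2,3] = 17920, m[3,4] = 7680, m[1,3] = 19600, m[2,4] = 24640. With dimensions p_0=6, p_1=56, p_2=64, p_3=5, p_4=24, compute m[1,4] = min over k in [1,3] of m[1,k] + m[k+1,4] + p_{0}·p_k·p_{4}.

20320

m[1,4] = min over k∈[1,3] of m[1,k]+m[k+1,4]+p_{0}·p_k·p_{4}.
k=1: 0 + 24640 + 6·56·24 = 32704; k=2: 21504 + 7680 + 6·64·24 = 38400; k=3: 19600 + 0 + 6·5·24 = 20320.
Minimum: 20320 at k=3.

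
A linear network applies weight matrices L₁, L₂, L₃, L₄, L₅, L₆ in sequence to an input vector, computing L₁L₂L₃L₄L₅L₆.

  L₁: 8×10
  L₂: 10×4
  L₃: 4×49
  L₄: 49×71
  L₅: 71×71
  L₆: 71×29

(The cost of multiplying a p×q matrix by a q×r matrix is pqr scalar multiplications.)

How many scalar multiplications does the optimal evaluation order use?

43564

Adjacent pairs: L₁L₂ = 8·10·4 = 320; L₂L₃ = 10·4·49 = 1960; L₃L₄ = 4·49·71 = 13916; L₄L₅ = 49·71·71 = 247009; L₅L₆ = 71·71·29 = 146189.
Length 3: L₁..L₃: k=1: 0+1960+8·10·49=5880; k=2: 320+0+8·4·49=1888 → min 1888 | L₂..L₄: k=2: 0+13916+10·4·71=16756; k=3: 1960+0+10·49·71=36750 → min 16756 | L₃..L₅: k=3: 0+247009+4·49·71=260925; k=4: 13916+0+4·71·71=34080 → min 34080 | L₄..L₆: k=4: 0+146189+49·71·29=247080; k=5: 247009+0+49·71·29=347900 → min 247080.
Length 4: L₁..L₄: k=1: 0+16756+8·10·71=22436; k=2: 320+13916+8·4·71=16508; k=3: 1888+0+8·49·71=29720 → min 16508 | L₂..L₅: k=2: 0+34080+10·4·71=36920; k=3: 1960+247009+10·49·71=283759; k=4: 16756+0+10·71·71=67166 → min 36920 | L₃..L₆: k=3: 0+247080+4·49·29=252764; k=4: 13916+146189+4·71·29=168341; k=5: 34080+0+4·71·29=42316 → min 42316.
Length 5: L₁..L₅: k=1: 0+36920+8·10·71=42600; k=2: 320+34080+8·4·71=36672; k=3: 1888+247009+8·49·71=276729; k=4: 16508+0+8·71·71=56836 → min 36672 | L₂..L₆: k=2: 0+42316+10·4·29=43476; k=3: 1960+247080+10·49·29=263250; k=4: 16756+146189+10·71·29=183535; k=5: 36920+0+10·71·29=57510 → min 43476.
Length 6: L₁..L₆: k=1: 0+43476+8·10·29=45796; k=2: 320+42316+8·4·29=43564; k=3: 1888+247080+8·49·29=260336; k=4: 16508+146189+8·71·29=179169; k=5: 36672+0+8·71·29=53144 → min 43564.
Optimal order: ((L₁L₂)(((L₃L₄)L₅)L₆)) with cost 43564.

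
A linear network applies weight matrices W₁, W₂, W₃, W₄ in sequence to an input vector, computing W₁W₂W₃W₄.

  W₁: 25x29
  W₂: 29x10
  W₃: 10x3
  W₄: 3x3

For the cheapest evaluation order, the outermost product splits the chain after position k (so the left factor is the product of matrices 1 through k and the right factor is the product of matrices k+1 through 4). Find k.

Adjacent pairs: W₁W₂ = 25·29·10 = 7250; W₂W₃ = 29·10·3 = 870; W₃W₄ = 10·3·3 = 90.
Length 3: W₁..W₃: k=1: 0+870+25·29·3=3045; k=2: 7250+0+25·10·3=8000 → min 3045 | W₂..W₄: k=2: 0+90+29·10·3=960; k=3: 870+0+29·3·3=1131 → min 960.
Top-level splits: k=1: (W₁..W₁)·(W₂..W₄) → 0+960+25·29·3 = 3135; k=2: (W₁..W₂)·(W₃..W₄) → 7250+90+25·10·3 = 8090; k=3: (W₁..W₃)·(W₄..W₄) → 3045+0+25·3·3 = 3270.
Best split is after W₁, i.e. k = 1.

1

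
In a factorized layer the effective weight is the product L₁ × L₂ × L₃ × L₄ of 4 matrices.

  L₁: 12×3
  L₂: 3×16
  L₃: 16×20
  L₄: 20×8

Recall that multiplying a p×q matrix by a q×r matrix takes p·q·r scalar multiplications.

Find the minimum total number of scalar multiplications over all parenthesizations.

Adjacent pairs: L₁L₂ = 12·3·16 = 576; L₂L₃ = 3·16·20 = 960; L₃L₄ = 16·20·8 = 2560.
Length 3: L₁..L₃: k=1: 0+960+12·3·20=1680; k=2: 576+0+12·16·20=4416 → min 1680 | L₂..L₄: k=2: 0+2560+3·16·8=2944; k=3: 960+0+3·20·8=1440 → min 1440.
Length 4: L₁..L₄: k=1: 0+1440+12·3·8=1728; k=2: 576+2560+12·16·8=4672; k=3: 1680+0+12·20·8=3600 → min 1728.
Optimal order: (L₁ × ((L₂ × L₃) × L₄)) with cost 1728.

1728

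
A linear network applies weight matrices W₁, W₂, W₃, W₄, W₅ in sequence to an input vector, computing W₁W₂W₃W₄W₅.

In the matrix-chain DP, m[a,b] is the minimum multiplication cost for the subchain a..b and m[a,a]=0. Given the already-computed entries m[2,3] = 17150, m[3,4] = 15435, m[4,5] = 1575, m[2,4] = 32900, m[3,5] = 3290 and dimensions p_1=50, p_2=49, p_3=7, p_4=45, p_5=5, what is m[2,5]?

m[2,5] = min over k∈[2,4] of m[2,k]+m[k+1,5]+p_{1}·p_k·p_{5}.
k=2: 0 + 3290 + 50·49·5 = 15540; k=3: 17150 + 1575 + 50·7·5 = 20475; k=4: 32900 + 0 + 50·45·5 = 44150.
Minimum: 15540 at k=2.

15540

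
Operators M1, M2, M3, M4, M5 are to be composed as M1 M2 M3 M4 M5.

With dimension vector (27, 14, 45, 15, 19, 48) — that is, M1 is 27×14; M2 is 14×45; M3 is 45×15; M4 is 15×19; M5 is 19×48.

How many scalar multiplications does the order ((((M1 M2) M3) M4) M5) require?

(M1 M2): 27×14 by 14×45 → 27×45, cost 27·14·45 = 17010
((M1 M2) M3): 27×45 by 45×15 → 27×15, cost 27·45·15 = 18225; cumulative 35235
(((M1 M2) M3) M4): 27×15 by 15×19 → 27×19, cost 27·15·19 = 7695; cumulative 42930
((((M1 M2) M3) M4) M5): 27×19 by 19×48 → 27×48, cost 27·19·48 = 24624; cumulative 67554
Total: 67554 scalar multiplications.

67554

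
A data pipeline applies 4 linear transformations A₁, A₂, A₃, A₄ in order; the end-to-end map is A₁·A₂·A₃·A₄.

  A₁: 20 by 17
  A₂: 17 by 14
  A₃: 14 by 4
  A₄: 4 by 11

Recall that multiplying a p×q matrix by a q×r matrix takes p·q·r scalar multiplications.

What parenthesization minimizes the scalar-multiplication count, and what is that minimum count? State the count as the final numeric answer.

3192

Adjacent pairs: A₁A₂ = 20·17·14 = 4760; A₂A₃ = 17·14·4 = 952; A₃A₄ = 14·4·11 = 616.
Length 3: A₁..A₃: k=1: 0+952+20·17·4=2312; k=2: 4760+0+20·14·4=5880 → min 2312 | A₂..A₄: k=2: 0+616+17·14·11=3234; k=3: 952+0+17·4·11=1700 → min 1700.
Length 4: A₁..A₄: k=1: 0+1700+20·17·11=5440; k=2: 4760+616+20·14·11=8456; k=3: 2312+0+20·4·11=3192 → min 3192.
Optimal parenthesization: ((A₁·(A₂·A₃))·A₄) with cost 3192.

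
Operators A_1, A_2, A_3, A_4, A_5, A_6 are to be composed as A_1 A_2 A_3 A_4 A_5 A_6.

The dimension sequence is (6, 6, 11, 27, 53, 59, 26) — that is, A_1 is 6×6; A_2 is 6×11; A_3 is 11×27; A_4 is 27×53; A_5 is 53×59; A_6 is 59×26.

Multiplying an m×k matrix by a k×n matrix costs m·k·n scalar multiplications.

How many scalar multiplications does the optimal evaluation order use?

Adjacent pairs: A_1A_2 = 6·6·11 = 396; A_2A_3 = 6·11·27 = 1782; A_3A_4 = 11·27·53 = 15741; A_4A_5 = 27·53·59 = 84429; A_5A_6 = 53·59·26 = 81302.
Length 3: A_1..A_3: k=1: 0+1782+6·6·27=2754; k=2: 396+0+6·11·27=2178 → min 2178 | A_2..A_4: k=2: 0+15741+6·11·53=19239; k=3: 1782+0+6·27·53=10368 → min 10368 | A_3..A_5: k=3: 0+84429+11·27·59=101952; k=4: 15741+0+11·53·59=50138 → min 50138 | A_4..A_6: k=4: 0+81302+27·53·26=118508; k=5: 84429+0+27·59·26=125847 → min 118508.
Length 4: A_1..A_4: k=1: 0+10368+6·6·53=12276; k=2: 396+15741+6·11·53=19635; k=3: 2178+0+6·27·53=10764 → min 10764 | A_2..A_5: k=2: 0+50138+6·11·59=54032; k=3: 1782+84429+6·27·59=95769; k=4: 10368+0+6·53·59=29130 → min 29130 | A_3..A_6: k=3: 0+118508+11·27·26=126230; k=4: 15741+81302+11·53·26=112201; k=5: 50138+0+11·59·26=67012 → min 67012.
Length 5: A_1..A_5: k=1: 0+29130+6·6·59=31254; k=2: 396+50138+6·11·59=54428; k=3: 2178+84429+6·27·59=96165; k=4: 10764+0+6·53·59=29526 → min 29526 | A_2..A_6: k=2: 0+67012+6·11·26=68728; k=3: 1782+118508+6·27·26=124502; k=4: 10368+81302+6·53·26=99938; k=5: 29130+0+6·59·26=38334 → min 38334.
Length 6: A_1..A_6: k=1: 0+38334+6·6·26=39270; k=2: 396+67012+6·11·26=69124; k=3: 2178+118508+6·27·26=124898; k=4: 10764+81302+6·53·26=100334; k=5: 29526+0+6·59·26=38730 → min 38730.
Optimal order: (((((A_1 A_2) A_3) A_4) A_5) A_6) with cost 38730.

38730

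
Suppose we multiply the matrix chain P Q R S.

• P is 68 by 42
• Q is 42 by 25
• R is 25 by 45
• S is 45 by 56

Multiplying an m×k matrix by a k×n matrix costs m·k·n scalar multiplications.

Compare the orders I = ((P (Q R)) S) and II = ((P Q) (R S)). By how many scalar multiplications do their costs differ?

Order I = ((P (Q R)) S): (Q R): 42×25 by 25×45 → 42×45, cost 42·25·45 = 47250; (P (Q R)): 68×42 by 42×45 → 68×45, cost 68·42·45 = 128520; cumulative 175770; ((P (Q R)) S): 68×45 by 45×56 → 68×56, cost 68·45·56 = 171360; cumulative 347130. Total 347130.
Order II = ((P Q) (R S)): (P Q): 68×42 by 42×25 → 68×25, cost 68·42·25 = 71400; (R S): 25×45 by 45×56 → 25×56, cost 25·45·56 = 63000; ((P Q) (R S)): 68×25 by 25×56 → 68×56, cost 68·25·56 = 95200; cumulative 229600. Total 229600.
Difference: |347130 − 229600| = 117530.

117530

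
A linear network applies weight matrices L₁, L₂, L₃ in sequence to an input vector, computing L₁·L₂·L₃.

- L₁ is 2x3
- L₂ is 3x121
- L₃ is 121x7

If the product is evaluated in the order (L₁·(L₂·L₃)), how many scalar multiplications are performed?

2583

(L₂·L₃): 3×121 by 121×7 → 3×7, cost 3·121·7 = 2541
(L₁·(L₂·L₃)): 2×3 by 3×7 → 2×7, cost 2·3·7 = 42; cumulative 2583
Total: 2583 scalar multiplications.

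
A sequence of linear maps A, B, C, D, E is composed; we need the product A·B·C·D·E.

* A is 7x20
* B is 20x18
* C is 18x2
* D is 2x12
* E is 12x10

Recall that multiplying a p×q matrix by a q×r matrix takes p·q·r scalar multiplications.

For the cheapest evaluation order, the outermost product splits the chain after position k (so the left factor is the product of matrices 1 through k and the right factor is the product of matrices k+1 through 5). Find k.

3

Adjacent pairs: AB = 7·20·18 = 2520; BC = 20·18·2 = 720; CD = 18·2·12 = 432; DE = 2·12·10 = 240.
Length 3: A..C: k=1: 0+720+7·20·2=1000; k=2: 2520+0+7·18·2=2772 → min 1000 | B..D: k=2: 0+432+20·18·12=4752; k=3: 720+0+20·2·12=1200 → min 1200 | C..E: k=3: 0+240+18·2·10=600; k=4: 432+0+18·12·10=2592 → min 600.
Length 4: A..D: k=1: 0+1200+7·20·12=2880; k=2: 2520+432+7·18·12=4464; k=3: 1000+0+7·2·12=1168 → min 1168 | B..E: k=2: 0+600+20·18·10=4200; k=3: 720+240+20·2·10=1360; k=4: 1200+0+20·12·10=3600 → min 1360.
Top-level splits: k=1: (A..A)·(B..E) → 0+1360+7·20·10 = 2760; k=2: (A..B)·(C..E) → 2520+600+7·18·10 = 4380; k=3: (A..C)·(D..E) → 1000+240+7·2·10 = 1380; k=4: (A..D)·(E..E) → 1168+0+7·12·10 = 2008.
Best split is after C, i.e. k = 3.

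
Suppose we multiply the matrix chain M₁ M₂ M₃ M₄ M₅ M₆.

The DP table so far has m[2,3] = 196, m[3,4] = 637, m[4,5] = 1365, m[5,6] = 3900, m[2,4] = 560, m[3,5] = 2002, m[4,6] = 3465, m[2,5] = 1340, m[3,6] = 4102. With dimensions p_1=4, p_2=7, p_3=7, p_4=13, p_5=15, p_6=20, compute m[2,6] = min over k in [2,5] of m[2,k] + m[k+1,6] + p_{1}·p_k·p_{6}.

2540

m[2,6] = min over k∈[2,5] of m[2,k]+m[k+1,6]+p_{1}·p_k·p_{6}.
k=2: 0 + 4102 + 4·7·20 = 4662; k=3: 196 + 3465 + 4·7·20 = 4221; k=4: 560 + 3900 + 4·13·20 = 5500; k=5: 1340 + 0 + 4·15·20 = 2540.
Minimum: 2540 at k=5.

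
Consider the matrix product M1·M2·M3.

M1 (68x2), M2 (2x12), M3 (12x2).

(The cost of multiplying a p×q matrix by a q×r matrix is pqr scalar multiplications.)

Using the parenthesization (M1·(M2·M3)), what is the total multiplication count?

(M2·M3): 2×12 by 12×2 → 2×2, cost 2·12·2 = 48
(M1·(M2·M3)): 68×2 by 2×2 → 68×2, cost 68·2·2 = 272; cumulative 320
Total: 320 scalar multiplications.

320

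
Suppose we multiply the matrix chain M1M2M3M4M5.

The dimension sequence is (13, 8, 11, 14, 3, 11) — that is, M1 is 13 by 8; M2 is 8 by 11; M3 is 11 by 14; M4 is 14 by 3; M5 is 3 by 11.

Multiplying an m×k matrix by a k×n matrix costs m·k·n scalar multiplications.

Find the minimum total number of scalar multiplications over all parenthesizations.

1467

Adjacent pairs: M1M2 = 13·8·11 = 1144; M2M3 = 8·11·14 = 1232; M3M4 = 11·14·3 = 462; M4M5 = 14·3·11 = 462.
Length 3: M1..M3: k=1: 0+1232+13·8·14=2688; k=2: 1144+0+13·11·14=3146 → min 2688 | M2..M4: k=2: 0+462+8·11·3=726; k=3: 1232+0+8·14·3=1568 → min 726 | M3..M5: k=3: 0+462+11·14·11=2156; k=4: 462+0+11·3·11=825 → min 825.
Length 4: M1..M4: k=1: 0+726+13·8·3=1038; k=2: 1144+462+13·11·3=2035; k=3: 2688+0+13·14·3=3234 → min 1038 | M2..M5: k=2: 0+825+8·11·11=1793; k=3: 1232+462+8·14·11=2926; k=4: 726+0+8·3·11=990 → min 990.
Length 5: M1..M5: k=1: 0+990+13·8·11=2134; k=2: 1144+825+13·11·11=3542; k=3: 2688+462+13·14·11=5152; k=4: 1038+0+13·3·11=1467 → min 1467.
Optimal order: ((M1(M2(M3M4)))M5) with cost 1467.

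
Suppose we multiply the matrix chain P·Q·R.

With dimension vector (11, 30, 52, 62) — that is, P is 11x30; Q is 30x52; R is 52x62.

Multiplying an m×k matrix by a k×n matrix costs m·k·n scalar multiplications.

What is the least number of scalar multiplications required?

52624

Order (P·(Q·R)): (Q·R): 30×52 by 52×62 → 30×62, cost 30·52·62 = 96720; (P·(Q·R)): 11×30 by 30×62 → 11×62, cost 11·30·62 = 20460; cumulative 117180. Total 117180.
Order ((P·Q)·R): (P·Q): 11×30 by 30×52 → 11×52, cost 11·30·52 = 17160; ((P·Q)·R): 11×52 by 52×62 → 11×62, cost 11·52·62 = 35464; cumulative 52624. Total 52624.
Minimum: 52624.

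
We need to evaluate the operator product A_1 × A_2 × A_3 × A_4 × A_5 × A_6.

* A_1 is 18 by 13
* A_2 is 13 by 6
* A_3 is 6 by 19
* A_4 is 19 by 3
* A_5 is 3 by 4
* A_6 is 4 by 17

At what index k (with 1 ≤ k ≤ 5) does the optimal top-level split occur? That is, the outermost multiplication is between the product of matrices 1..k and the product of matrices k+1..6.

Adjacent pairs: A_1A_2 = 18·13·6 = 1404; A_2A_3 = 13·6·19 = 1482; A_3A_4 = 6·19·3 = 342; A_4A_5 = 19·3·4 = 228; A_5A_6 = 3·4·17 = 204.
Length 3: A_1..A_3: k=1: 0+1482+18·13·19=5928; k=2: 1404+0+18·6·19=3456 → min 3456 | A_2..A_4: k=2: 0+342+13·6·3=576; k=3: 1482+0+13·19·3=2223 → min 576 | A_3..A_5: k=3: 0+228+6·19·4=684; k=4: 342+0+6·3·4=414 → min 414 | A_4..A_6: k=4: 0+204+19·3·17=1173; k=5: 228+0+19·4·17=1520 → min 1173.
Length 4: A_1..A_4: k=1: 0+576+18·13·3=1278; k=2: 1404+342+18·6·3=2070; k=3: 3456+0+18·19·3=4482 → min 1278 | A_2..A_5: k=2: 0+414+13·6·4=726; k=3: 1482+228+13·19·4=2698; k=4: 576+0+13·3·4=732 → min 726 | A_3..A_6: k=3: 0+1173+6·19·17=3111; k=4: 342+204+6·3·17=852; k=5: 414+0+6·4·17=822 → min 822.
Length 5: A_1..A_5: k=1: 0+726+18·13·4=1662; k=2: 1404+414+18·6·4=2250; k=3: 3456+228+18·19·4=5052; k=4: 1278+0+18·3·4=1494 → min 1494 | A_2..A_6: k=2: 0+822+13·6·17=2148; k=3: 1482+1173+13·19·17=6854; k=4: 576+204+13·3·17=1443; k=5: 726+0+13·4·17=1610 → min 1443.
Top-level splits: k=1: (A_1..A_1)·(A_2..A_6) → 0+1443+18·13·17 = 5421; k=2: (A_1..A_2)·(A_3..A_6) → 1404+822+18·6·17 = 4062; k=3: (A_1..A_3)·(A_4..A_6) → 3456+1173+18·19·17 = 10443; k=4: (A_1..A_4)·(A_5..A_6) → 1278+204+18·3·17 = 2400; k=5: (A_1..A_5)·(A_6..A_6) → 1494+0+18·4·17 = 2718.
Best split is after A_4, i.e. k = 4.

4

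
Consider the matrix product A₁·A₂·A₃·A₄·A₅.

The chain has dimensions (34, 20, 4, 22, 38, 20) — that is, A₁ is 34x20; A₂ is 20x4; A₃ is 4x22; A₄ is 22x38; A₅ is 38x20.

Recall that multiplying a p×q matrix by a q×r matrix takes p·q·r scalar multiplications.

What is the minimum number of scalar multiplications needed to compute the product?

11824

Adjacent pairs: A₁A₂ = 34·20·4 = 2720; A₂A₃ = 20·4·22 = 1760; A₃A₄ = 4·22·38 = 3344; A₄A₅ = 22·38·20 = 16720.
Length 3: A₁..A₃: k=1: 0+1760+34·20·22=16720; k=2: 2720+0+34·4·22=5712 → min 5712 | A₂..A₄: k=2: 0+3344+20·4·38=6384; k=3: 1760+0+20·22·38=18480 → min 6384 | A₃..A₅: k=3: 0+16720+4·22·20=18480; k=4: 3344+0+4·38·20=6384 → min 6384.
Length 4: A₁..A₄: k=1: 0+6384+34·20·38=32224; k=2: 2720+3344+34·4·38=11232; k=3: 5712+0+34·22·38=34136 → min 11232 | A₂..A₅: k=2: 0+6384+20·4·20=7984; k=3: 1760+16720+20·22·20=27280; k=4: 6384+0+20·38·20=21584 → min 7984.
Length 5: A₁..A₅: k=1: 0+7984+34·20·20=21584; k=2: 2720+6384+34·4·20=11824; k=3: 5712+16720+34·22·20=37392; k=4: 11232+0+34·38·20=37072 → min 11824.
Optimal order: ((A₁·A₂)·((A₃·A₄)·A₅)) with cost 11824.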